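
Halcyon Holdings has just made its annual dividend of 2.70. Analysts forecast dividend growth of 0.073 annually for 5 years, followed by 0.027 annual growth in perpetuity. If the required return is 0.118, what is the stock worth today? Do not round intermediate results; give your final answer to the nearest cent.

36.77

D_1 = 2.89710
D_2 = 3.10859
D_3 = 3.33552
D_4 = 3.57901
D_5 = 3.84028
Terminal value at year 5: TV = D_5×(1+g_2)/(r−g_2) = 3.94396/0.091 = 43.34025
P_0 = D_1/(1+r)^1 + D_2/(1+r)^2 + D_3/(1+r)^3 + D_4/(1+r)^4 + D_5/(1+r)^5 + TV/(1+r)^5
    = 2.59132 + 2.48702 + 2.38692 + 2.29084 + 2.19864 + 24.81318 = 36.76792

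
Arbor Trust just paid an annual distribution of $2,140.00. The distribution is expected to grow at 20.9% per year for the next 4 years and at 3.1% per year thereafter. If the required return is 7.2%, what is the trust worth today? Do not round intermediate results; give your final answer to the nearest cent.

$98726.50

D_1 = 2587.26000
D_2 = 3127.99734
D_3 = 3781.74878
D_4 = 4572.13428
Terminal value at year 4: TV = D_4×(1+g_2)/(r−g_2) = 4713.87044/0.041 = 114972.44982
P_0 = D_1/(1+r)^1 + D_2/(1+r)^2 + D_3/(1+r)^3 + D_4/(1+r)^4 + TV/(1+r)^4
    = 2413.48881 + 2721.92907 + 3069.78755 + 3462.10181 + 87059.19436 = 98726.50160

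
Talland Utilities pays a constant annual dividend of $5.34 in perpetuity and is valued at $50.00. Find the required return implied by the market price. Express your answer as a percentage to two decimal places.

P = C/r ⇒ r = C/P = $5.34/$50.00 = 0.106800

10.68%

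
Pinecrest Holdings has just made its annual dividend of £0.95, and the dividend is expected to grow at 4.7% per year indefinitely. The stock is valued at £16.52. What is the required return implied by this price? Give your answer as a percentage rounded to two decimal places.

D₁ = £0.95 × 1.047 = £0.9947
P = D₁/(r − g) ⇒ r = D₁/P + g = £0.9947/£16.52 + 0.047 = 0.060209 + 0.047 = 0.107209

10.72%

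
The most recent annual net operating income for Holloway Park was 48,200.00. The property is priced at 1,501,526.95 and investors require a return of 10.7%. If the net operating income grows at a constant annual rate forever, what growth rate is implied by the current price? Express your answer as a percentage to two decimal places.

7.26%

P = D₀(1+g)/(r−g) ⇒ P(r−g) = D₀(1+g) ⇒ g(P+D₀) = P·r − D₀
g = (P·r − D₀)/(P + D₀) = (1,501,526.95×0.107 − 48,200.00) / (1,501,526.95 + 48,200.00) = 0.072570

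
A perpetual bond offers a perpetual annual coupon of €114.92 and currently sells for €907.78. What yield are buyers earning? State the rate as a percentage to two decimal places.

P = C/r ⇒ r = C/P = €114.92/€907.78 = 0.126595

12.66%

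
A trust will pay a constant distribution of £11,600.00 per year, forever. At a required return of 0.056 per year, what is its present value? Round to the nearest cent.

Level perpetuity: PV = C / r = £11,600.00 / 0.056 = £207,142.86

£207142.86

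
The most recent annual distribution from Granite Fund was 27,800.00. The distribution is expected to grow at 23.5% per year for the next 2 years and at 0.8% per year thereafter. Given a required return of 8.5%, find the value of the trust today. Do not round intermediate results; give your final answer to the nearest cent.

539169.26

D_1 = 34333.00000
D_2 = 42401.25500
Terminal value at year 2: TV = D_2×(1+g_2)/(r−g_2) = 42740.46504/0.077 = 555070.97455
P_0 = D_1/(1+r)^1 + D_2/(1+r)^2 + TV/(1+r)^2
    = 31643.31797 + 36017.97023 + 471507.97388 = 539169.26207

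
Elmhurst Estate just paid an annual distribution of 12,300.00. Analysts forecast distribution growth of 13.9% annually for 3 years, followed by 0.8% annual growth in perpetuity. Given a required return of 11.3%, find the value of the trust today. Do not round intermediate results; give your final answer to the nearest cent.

D_1 = 14009.70000
D_2 = 15957.04830
D_3 = 18175.07801
Terminal value at year 3: TV = D_3×(1+g_2)/(r−g_2) = 18320.47864/0.105 = 174480.74893
P_0 = D_1/(1+r)^1 + D_2/(1+r)^2 + D_3/(1+r)^3 + TV/(1+r)^3
    = 12587.33154 + 12881.37522 + 13182.28785 + 126549.96335 = 165200.95795

165200.96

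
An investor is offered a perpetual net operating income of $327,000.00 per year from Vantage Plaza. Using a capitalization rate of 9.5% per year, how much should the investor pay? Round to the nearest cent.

Level perpetuity: PV = C / r = $327,000.00 / 0.095 = $3,442,105.26

$3442105.26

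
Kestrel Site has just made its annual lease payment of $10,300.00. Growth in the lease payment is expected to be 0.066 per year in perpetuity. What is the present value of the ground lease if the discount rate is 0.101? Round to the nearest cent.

D₁ = D₀ × (1 + g) = $10,300.00 × 1.066 = $10,979.8000
Growing perpetuity: P = D₁ / (r − g) = $10,979.8000 / (0.101 − 0.066) = $313,708.57

$313708.57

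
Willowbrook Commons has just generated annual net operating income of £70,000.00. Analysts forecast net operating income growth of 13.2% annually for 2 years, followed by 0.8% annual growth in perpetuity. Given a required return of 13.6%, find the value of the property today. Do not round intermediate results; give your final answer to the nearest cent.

D_1 = 79240.00000
D_2 = 89699.68000
Terminal value at year 2: TV = D_2×(1+g_2)/(r−g_2) = 90417.27744/0.128 = 706384.98000
P_0 = D_1/(1+r)^1 + D_2/(1+r)^2 + TV/(1+r)^2
    = 69753.52113 + 69507.91014 + 547374.79233 = 686636.22359

£686636.22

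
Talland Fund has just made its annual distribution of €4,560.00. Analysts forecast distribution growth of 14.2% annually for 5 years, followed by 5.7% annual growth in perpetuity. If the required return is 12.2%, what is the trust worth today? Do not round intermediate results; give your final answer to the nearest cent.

D_1 = 5207.52000
D_2 = 5946.98784
D_3 = 6791.46011
D_4 = 7755.84745
D_5 = 8857.17779
Terminal value at year 5: TV = D_5×(1+g_2)/(r−g_2) = 9362.03692/0.065 = 144031.33725
P_0 = D_1/(1+r)^1 + D_2/(1+r)^2 + D_3/(1+r)^3 + D_4/(1+r)^4 + D_5/(1+r)^5 + TV/(1+r)^5
    = 4641.28342 + 4724.01575 + 4808.22280 + 4893.93087 + 4981.16672 + 81001.43416 = 105050.05372

€105050.05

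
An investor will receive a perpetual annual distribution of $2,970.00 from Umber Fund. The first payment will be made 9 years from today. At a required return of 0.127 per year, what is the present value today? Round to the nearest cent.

$8985.90

Value at end of year 8: C / r = $2,970.00 / 0.127 = $23,385.8268
Discount to today: PV = $23,385.8268 / (1 + 0.127)^8 = $23,385.8268 / 2.602504 = $8,985.90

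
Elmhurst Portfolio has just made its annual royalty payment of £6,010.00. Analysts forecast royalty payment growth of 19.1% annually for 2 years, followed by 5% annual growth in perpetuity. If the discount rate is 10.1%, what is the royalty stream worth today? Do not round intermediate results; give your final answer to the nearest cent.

D_1 = 7157.91000
D_2 = 8525.07081
Terminal value at year 2: TV = D_2×(1+g_2)/(r−g_2) = 8951.32435/0.051 = 175516.16374
P_0 = D_1/(1+r)^1 + D_2/(1+r)^2 + TV/(1+r)^2
    = 6501.28065 + 7032.72049 + 144791.30419 = 158325.30534

£158325.31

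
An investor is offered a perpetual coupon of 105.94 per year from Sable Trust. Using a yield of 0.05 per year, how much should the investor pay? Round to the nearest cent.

Level perpetuity: PV = C / r = 105.94 / 0.05 = 2,118.80

2118.80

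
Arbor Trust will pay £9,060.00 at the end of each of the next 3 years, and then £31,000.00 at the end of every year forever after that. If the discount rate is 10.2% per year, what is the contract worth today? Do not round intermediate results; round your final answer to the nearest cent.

PV of 3-year annuity: £9,060.00 × [1 − (1+0.102)^−3] / 0.102 = 22451.78343
Perpetuity value at year 3: £31,000.00 / 0.102 = 303921.56863
PV of perpetuity: 303921.56863 / (1+0.102)^3 = 227099.79308
Total PV = 22451.78343 + 227099.79308 = 249551.57652

£249551.58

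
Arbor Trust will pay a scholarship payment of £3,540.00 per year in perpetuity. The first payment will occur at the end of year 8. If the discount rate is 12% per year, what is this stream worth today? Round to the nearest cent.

£13344.30

Value at end of year 7: C / r = £3,540.00 / 0.12 = £29,500.0000
Discount to today: PV = £29,500.0000 / (1 + 0.12)^7 = £29,500.0000 / 2.210681 = £13,344.30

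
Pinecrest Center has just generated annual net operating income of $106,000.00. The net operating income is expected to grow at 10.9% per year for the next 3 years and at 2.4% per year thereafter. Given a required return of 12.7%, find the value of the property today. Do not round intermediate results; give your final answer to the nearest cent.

$1312083.36

D_1 = 117554.00000
D_2 = 130367.38600
D_3 = 144577.43107
Terminal value at year 3: TV = D_3×(1+g_2)/(r−g_2) = 148047.28942/0.103 = 1437352.32446
P_0 = D_1/(1+r)^1 + D_2/(1+r)^2 + D_3/(1+r)^3 + TV/(1+r)^3
    = 104307.00976 + 102641.05929 + 101001.71673 + 1004133.57217 = 1312083.35796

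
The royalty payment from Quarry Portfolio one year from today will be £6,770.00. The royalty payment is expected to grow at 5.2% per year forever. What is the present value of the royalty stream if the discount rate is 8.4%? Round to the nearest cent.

£211562.50

Growing perpetuity: P = D₁ / (r − g) = £6,770.0000 / (0.084 − 0.052) = £211,562.50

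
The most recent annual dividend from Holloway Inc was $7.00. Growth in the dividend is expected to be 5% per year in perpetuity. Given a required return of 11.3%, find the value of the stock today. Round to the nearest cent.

D₁ = D₀ × (1 + g) = $7.00 × 1.05 = $7.3500
Growing perpetuity: P = D₁ / (r − g) = $7.3500 / (0.113 − 0.05) = $116.67

$116.67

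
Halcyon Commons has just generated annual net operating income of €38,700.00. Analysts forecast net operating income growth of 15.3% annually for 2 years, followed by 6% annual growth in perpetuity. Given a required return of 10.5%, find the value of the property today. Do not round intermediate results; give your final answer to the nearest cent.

€1075034.24

D_1 = 44621.10000
D_2 = 51448.12830
Terminal value at year 2: TV = D_2×(1+g_2)/(r−g_2) = 54535.01600/0.045 = 1211889.24440
P_0 = D_1/(1+r)^1 + D_2/(1+r)^2 + TV/(1+r)^2
    = 40381.08597 + 42135.19649 + 992517.96188 = 1075034.24434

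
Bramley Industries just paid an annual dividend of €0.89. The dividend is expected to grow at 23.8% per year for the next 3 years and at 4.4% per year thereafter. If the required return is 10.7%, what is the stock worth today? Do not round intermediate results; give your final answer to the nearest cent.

D_1 = 1.10182
D_2 = 1.36405
D_3 = 1.68870
Terminal value at year 3: TV = D_3×(1+g_2)/(r−g_2) = 1.76300/0.063 = 27.98414
P_0 = D_1/(1+r)^1 + D_2/(1+r)^2 + D_3/(1+r)^3 + TV/(1+r)^3
    = 0.99532 + 1.11310 + 1.24483 + 20.62857 = 23.98182

€23.98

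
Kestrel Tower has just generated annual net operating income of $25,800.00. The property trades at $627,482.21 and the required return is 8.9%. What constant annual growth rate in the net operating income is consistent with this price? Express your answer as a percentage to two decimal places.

4.60%

P = D₀(1+g)/(r−g) ⇒ P(r−g) = D₀(1+g) ⇒ g(P+D₀) = P·r − D₀
g = (P·r − D₀)/(P + D₀) = ($627,482.21×0.089 − $25,800.00) / ($627,482.21 + $25,800.00) = 0.045992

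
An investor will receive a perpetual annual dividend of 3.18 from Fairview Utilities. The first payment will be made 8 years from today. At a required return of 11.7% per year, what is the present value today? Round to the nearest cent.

Value at end of year 7: C / r = 3.18 / 0.117 = 27.1795
Discount to today: PV = 27.1795 / (1 + 0.117)^7 = 27.1795 / 2.169563 = 12.53

12.53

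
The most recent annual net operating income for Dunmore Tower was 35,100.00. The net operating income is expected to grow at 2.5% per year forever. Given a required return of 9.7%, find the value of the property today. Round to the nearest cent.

D₁ = D₀ × (1 + g) = 35,100.00 × 1.025 = 35,977.5000
Growing perpetuity: P = D₁ / (r − g) = 35,977.5000 / (0.097 − 0.025) = 499,687.50

499687.50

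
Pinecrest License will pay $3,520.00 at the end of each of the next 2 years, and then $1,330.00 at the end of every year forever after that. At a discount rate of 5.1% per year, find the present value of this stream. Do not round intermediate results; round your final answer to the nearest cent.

PV of 2-year annuity: $3,520.00 × [1 − (1+0.051)^−2] / 0.051 = 6535.86227
Perpetuity value at year 2: $1,330.00 / 0.051 = 26078.43137
PV of perpetuity: 26078.43137 / (1+0.051)^2 = 23608.91523
Total PV = 6535.86227 + 23608.91523 = 30144.77750

$30144.78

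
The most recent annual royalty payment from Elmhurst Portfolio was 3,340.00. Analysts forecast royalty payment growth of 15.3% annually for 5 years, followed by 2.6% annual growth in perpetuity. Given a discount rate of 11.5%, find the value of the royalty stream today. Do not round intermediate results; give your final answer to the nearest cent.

D_1 = 3851.02000
D_2 = 4440.22606
D_3 = 5119.58065
D_4 = 5902.87649
D_5 = 6806.01659
Terminal value at year 5: TV = D_5×(1+g_2)/(r−g_2) = 6982.97302/0.089 = 78460.37101
P_0 = D_1/(1+r)^1 + D_2/(1+r)^2 + D_3/(1+r)^3 + D_4/(1+r)^4 + D_5/(1+r)^5 + TV/(1+r)^5
    = 3453.82960 + 3571.53859 + 3693.25918 + 3819.12811 + 3949.28673 + 45527.73246 = 64014.77467

64014.77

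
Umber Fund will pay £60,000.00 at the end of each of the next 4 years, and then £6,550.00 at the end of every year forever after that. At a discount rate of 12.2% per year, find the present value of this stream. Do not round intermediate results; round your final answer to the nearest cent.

PV of 4-year annuity: £60,000.00 × [1 − (1+0.122)^−4] / 0.122 = 181475.97214
Perpetuity value at year 4: £6,550.00 / 0.122 = 53688.52459
PV of perpetuity: 53688.52459 / (1+0.122)^4 = 33877.39763
Total PV = 181475.97214 + 33877.39763 = 215353.36977

£215353.37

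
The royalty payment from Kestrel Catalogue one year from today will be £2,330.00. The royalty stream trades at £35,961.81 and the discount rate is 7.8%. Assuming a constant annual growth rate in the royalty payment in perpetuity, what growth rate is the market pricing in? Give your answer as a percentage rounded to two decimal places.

P = D₁/(r−g) ⇒ g = r − D₁/P = 0.078 − £2,330.00/£35,961.81 = 0.013209

1.32%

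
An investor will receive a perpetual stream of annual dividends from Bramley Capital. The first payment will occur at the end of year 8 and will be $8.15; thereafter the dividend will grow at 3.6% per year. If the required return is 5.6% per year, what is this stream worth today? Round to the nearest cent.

Value at end of year 7: C₁ / (r − g) = $8.15 / (0.056 − 0.036) = $407.5000
Discount to today: PV = $407.5000 / (1 + 0.056)^7 = $407.5000 / 1.464359 = $278.28

$278.28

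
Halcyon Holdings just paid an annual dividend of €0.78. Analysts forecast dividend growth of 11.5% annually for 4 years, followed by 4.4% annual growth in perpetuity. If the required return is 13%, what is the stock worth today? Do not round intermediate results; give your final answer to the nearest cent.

D_1 = 0.86970
D_2 = 0.96972
D_3 = 1.08123
D_4 = 1.20557
Terminal value at year 4: TV = D_4×(1+g_2)/(r−g_2) = 1.25862/0.086 = 14.63511
P_0 = D_1/(1+r)^1 + D_2/(1+r)^2 + D_3/(1+r)^3 + D_4/(1+r)^4 + TV/(1+r)^4
    = 0.76965 + 0.75943 + 0.74935 + 0.73940 + 8.97599 = 11.99382

€11.99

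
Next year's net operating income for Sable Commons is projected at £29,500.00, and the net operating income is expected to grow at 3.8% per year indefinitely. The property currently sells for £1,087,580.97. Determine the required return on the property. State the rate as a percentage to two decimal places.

P = D₁/(r − g) ⇒ r = D₁/P + g = £29,500.0000/£1,087,580.97 + 0.038 = 0.027124 + 0.038 = 0.065124

6.51%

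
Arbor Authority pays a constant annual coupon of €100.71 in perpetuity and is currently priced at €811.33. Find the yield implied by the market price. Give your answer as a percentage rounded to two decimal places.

12.41%

P = C/r ⇒ r = C/P = €100.71/€811.33 = 0.124130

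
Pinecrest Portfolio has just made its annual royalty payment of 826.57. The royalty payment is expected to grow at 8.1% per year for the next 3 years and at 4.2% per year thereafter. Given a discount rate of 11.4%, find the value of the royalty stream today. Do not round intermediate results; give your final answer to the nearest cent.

13266.08

D_1 = 893.52217
D_2 = 965.89747
D_3 = 1044.13516
Terminal value at year 3: TV = D_3×(1+g_2)/(r−g_2) = 1087.98884/0.072 = 15110.95607
P_0 = D_1/(1+r)^1 + D_2/(1+r)^2 + D_3/(1+r)^3 + TV/(1+r)^3
    = 802.08453 + 778.32440 + 755.26811 + 10930.40793 = 13266.08498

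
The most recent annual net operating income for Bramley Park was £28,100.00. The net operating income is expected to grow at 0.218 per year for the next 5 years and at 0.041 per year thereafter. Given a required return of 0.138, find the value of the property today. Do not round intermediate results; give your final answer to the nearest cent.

£596614.51

D_1 = 34225.80000
D_2 = 41687.02440
D_3 = 50774.79572
D_4 = 61843.70119
D_5 = 75325.62804
Terminal value at year 5: TV = D_5×(1+g_2)/(r−g_2) = 78413.97879/0.097 = 808391.53396
P_0 = D_1/(1+r)^1 + D_2/(1+r)^2 + D_3/(1+r)^3 + D_4/(1+r)^4 + D_5/(1+r)^5 + TV/(1+r)^5
    = 30075.39543 + 32189.65873 + 34452.55214 + 36874.52417 + 39466.75785 + 423555.61779 = 596614.50611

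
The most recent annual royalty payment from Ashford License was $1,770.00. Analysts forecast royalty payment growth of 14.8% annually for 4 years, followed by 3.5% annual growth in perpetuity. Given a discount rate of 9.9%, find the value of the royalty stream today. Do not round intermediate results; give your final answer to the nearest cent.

D_1 = 2031.96000
D_2 = 2332.69008
D_3 = 2677.92821
D_4 = 3074.26159
Terminal value at year 4: TV = D_4×(1+g_2)/(r−g_2) = 3181.86074/0.064 = 49716.57411
P_0 = D_1/(1+r)^1 + D_2/(1+r)^2 + D_3/(1+r)^3 + D_4/(1+r)^4 + TV/(1+r)^4
    = 1848.91720 + 1931.35300 + 2017.46428 + 2107.41491 + 34080.85054 = 41985.99992

$41986.00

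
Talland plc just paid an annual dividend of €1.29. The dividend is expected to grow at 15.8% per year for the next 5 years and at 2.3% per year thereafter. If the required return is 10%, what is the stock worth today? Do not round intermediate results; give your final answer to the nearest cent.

D_1 = 1.49382
D_2 = 1.72984
D_3 = 2.00316
D_4 = 2.31966
D_5 = 2.68616
Terminal value at year 5: TV = D_5×(1+g_2)/(r−g_2) = 2.74795/0.077 = 35.68761
P_0 = D_1/(1+r)^1 + D_2/(1+r)^2 + D_3/(1+r)^3 + D_4/(1+r)^4 + D_5/(1+r)^5 + TV/(1+r)^5
    = 1.35802 + 1.42962 + 1.50500 + 1.58436 + 1.66790 + 22.15920 = 29.70409

€29.70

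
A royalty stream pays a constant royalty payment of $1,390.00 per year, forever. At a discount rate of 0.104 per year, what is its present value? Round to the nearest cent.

Level perpetuity: PV = C / r = $1,390.00 / 0.104 = $13,365.38

$13365.38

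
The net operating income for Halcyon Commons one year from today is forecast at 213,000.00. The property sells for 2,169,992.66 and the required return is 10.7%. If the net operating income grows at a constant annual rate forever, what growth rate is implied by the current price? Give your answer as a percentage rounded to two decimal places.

P = D₁/(r−g) ⇒ g = r − D₁/P = 0.107 − 213,000.00/2,169,992.66 = 0.008843

0.88%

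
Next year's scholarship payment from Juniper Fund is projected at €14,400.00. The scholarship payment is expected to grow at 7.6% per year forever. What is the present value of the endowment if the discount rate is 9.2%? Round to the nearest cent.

Growing perpetuity: P = D₁ / (r − g) = €14,400.0000 / (0.092 − 0.076) = €900,000.00

€900000.00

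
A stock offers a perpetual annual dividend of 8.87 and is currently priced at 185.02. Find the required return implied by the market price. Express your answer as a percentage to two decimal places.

P = C/r ⇒ r = C/P = 8.87/185.02 = 0.047941

4.79%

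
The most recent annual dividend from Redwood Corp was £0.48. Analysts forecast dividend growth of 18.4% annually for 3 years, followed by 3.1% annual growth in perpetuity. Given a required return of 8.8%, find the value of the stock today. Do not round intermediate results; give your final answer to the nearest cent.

£12.90

D_1 = 0.56832
D_2 = 0.67289
D_3 = 0.79670
Terminal value at year 3: TV = D_3×(1+g_2)/(r−g_2) = 0.82140/0.057 = 14.41054
P_0 = D_1/(1+r)^1 + D_2/(1+r)^2 + D_3/(1+r)^3 + TV/(1+r)^3
    = 0.52235 + 0.56844 + 0.61860 + 11.18906 = 12.89845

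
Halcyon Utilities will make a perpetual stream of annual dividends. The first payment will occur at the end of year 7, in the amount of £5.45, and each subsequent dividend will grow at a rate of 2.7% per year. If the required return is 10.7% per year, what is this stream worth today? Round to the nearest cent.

Value at end of year 6: C₁ / (r − g) = £5.45 / (0.107 − 0.027) = £68.1250
Discount to today: PV = £68.1250 / (1 + 0.107)^6 = £68.1250 / 1.840288 = £37.02

£37.02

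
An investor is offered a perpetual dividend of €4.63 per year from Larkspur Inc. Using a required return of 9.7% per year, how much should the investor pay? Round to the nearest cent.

Level perpetuity: PV = C / r = €4.63 / 0.097 = €47.73

€47.73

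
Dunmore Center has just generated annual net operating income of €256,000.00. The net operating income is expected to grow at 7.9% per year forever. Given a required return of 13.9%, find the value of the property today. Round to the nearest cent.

D₁ = D₀ × (1 + g) = €256,000.00 × 1.079 = €276,224.0000
Growing perpetuity: P = D₁ / (r − g) = €276,224.0000 / (0.139 − 0.079) = €4,603,733.33

€4603733.33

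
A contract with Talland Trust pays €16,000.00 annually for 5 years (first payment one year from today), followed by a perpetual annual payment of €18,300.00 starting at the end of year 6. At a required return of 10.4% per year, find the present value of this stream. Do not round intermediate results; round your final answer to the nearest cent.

€167331.10

PV of 5-year annuity: €16,000.00 × [1 − (1+0.104)^−5] / 0.104 = 60037.85154
Perpetuity value at year 5: €18,300.00 / 0.104 = 175961.53846
PV of perpetuity: 175961.53846 / (1+0.104)^5 = 107293.24576
Total PV = 60037.85154 + 107293.24576 = 167331.09730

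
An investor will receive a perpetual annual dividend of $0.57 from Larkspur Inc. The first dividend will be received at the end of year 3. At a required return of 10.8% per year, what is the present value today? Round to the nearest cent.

Value at end of year 2: C / r = $0.57 / 0.108 = $5.2778
Discount to today: PV = $5.2778 / (1 + 0.108)^2 = $5.2778 / 1.227664 = $4.30

$4.30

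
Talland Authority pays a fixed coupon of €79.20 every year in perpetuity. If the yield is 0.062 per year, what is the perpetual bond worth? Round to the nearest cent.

€1277.42

Level perpetuity: PV = C / r = €79.20 / 0.062 = €1,277.42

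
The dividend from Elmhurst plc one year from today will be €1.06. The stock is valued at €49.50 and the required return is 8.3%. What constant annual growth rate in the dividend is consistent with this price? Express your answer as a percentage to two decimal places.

P = D₁/(r−g) ⇒ g = r − D₁/P = 0.083 − €1.06/€49.50 = 0.061586

6.16%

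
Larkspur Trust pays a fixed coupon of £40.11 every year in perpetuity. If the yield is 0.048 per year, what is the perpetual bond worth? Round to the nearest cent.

£835.63

Level perpetuity: PV = C / r = £40.11 / 0.048 = £835.63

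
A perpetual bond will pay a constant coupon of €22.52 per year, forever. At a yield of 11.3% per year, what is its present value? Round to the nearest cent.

€199.29

Level perpetuity: PV = C / r = €22.52 / 0.113 = €199.29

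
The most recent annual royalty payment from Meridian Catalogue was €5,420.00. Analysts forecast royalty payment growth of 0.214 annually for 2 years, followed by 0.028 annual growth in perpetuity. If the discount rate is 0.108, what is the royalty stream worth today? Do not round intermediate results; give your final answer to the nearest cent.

€96055.56

D_1 = 6579.88000
D_2 = 7987.97432
Terminal value at year 2: TV = D_2×(1+g_2)/(r−g_2) = 8211.63760/0.08 = 102645.47001
P_0 = D_1/(1+r)^1 + D_2/(1+r)^2 + TV/(1+r)^2
    = 5938.51986 + 6506.64540 + 83610.39341 = 96055.55866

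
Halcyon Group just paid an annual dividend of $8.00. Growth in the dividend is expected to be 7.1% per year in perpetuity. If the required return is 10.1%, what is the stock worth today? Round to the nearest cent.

$285.60

D₁ = D₀ × (1 + g) = $8.00 × 1.071 = $8.5680
Growing perpetuity: P = D₁ / (r − g) = $8.5680 / (0.101 − 0.071) = $285.60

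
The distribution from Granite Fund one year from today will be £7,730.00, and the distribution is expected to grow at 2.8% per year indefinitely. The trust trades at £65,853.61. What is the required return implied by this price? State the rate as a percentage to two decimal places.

P = D₁/(r − g) ⇒ r = D₁/P + g = £7,730.0000/£65,853.61 + 0.028 = 0.117382 + 0.028 = 0.145382

14.54%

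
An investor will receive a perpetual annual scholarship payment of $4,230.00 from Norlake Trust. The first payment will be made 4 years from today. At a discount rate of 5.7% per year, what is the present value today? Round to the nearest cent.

$62840.63

Value at end of year 3: C / r = $4,230.00 / 0.057 = $74,210.5263
Discount to today: PV = $74,210.5263 / (1 + 0.057)^3 = $74,210.5263 / 1.180932 = $62,840.63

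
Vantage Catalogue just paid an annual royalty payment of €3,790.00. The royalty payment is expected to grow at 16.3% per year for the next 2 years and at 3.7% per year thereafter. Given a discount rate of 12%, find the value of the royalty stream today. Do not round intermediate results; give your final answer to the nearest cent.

€59080.05

D_1 = 4407.77000
D_2 = 5126.23651
Terminal value at year 2: TV = D_2×(1+g_2)/(r−g_2) = 5315.90726/0.083 = 64047.07543
P_0 = D_1/(1+r)^1 + D_2/(1+r)^2 + TV/(1+r)^2
    = 3935.50893 + 4086.60436 + 51057.93641 = 59080.04970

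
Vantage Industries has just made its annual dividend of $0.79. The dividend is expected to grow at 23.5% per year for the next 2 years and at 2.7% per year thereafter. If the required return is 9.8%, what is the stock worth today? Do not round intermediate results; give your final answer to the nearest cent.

$16.34

D_1 = 0.97565
D_2 = 1.20493
Terminal value at year 2: TV = D_2×(1+g_2)/(r−g_2) = 1.23746/0.071 = 17.42903
P_0 = D_1/(1+r)^1 + D_2/(1+r)^2 + TV/(1+r)^2
    = 0.88857 + 0.99944 + 14.45668 = 16.34468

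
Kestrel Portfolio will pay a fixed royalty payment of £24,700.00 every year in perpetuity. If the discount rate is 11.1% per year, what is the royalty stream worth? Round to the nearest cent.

Level perpetuity: PV = C / r = £24,700.00 / 0.111 = £222,522.52

£222522.52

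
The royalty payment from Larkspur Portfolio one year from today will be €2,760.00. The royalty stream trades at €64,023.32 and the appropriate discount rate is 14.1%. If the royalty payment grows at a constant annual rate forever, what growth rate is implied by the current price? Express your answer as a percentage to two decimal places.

9.79%

P = D₁/(r−g) ⇒ g = r − D₁/P = 0.141 − €2,760.00/€64,023.32 = 0.097891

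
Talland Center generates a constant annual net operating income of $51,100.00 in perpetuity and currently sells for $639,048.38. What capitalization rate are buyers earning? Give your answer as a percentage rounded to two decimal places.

8.00%

P = C/r ⇒ r = C/P = $51,100.00/$639,048.38 = 0.079963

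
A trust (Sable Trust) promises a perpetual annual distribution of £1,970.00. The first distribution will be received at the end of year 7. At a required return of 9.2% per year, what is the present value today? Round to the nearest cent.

£12628.23

Value at end of year 6: C / r = £1,970.00 / 0.092 = £21,413.0435
Discount to today: PV = £21,413.0435 / (1 + 0.092)^6 = £21,413.0435 / 1.695649 = £12,628.23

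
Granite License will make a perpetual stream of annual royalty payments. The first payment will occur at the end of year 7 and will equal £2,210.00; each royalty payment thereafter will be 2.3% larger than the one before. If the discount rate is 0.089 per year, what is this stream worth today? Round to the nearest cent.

Value at end of year 6: C₁ / (r − g) = £2,210.00 / (0.089 − 0.023) = £33,484.8485
Discount to today: PV = £33,484.8485 / (1 + 0.089)^6 = £33,484.8485 / 1.667890 = £20,076.18

£20076.18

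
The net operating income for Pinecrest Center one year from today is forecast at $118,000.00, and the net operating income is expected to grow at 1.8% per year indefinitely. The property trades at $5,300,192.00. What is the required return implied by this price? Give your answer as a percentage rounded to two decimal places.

P = D₁/(r − g) ⇒ r = D₁/P + g = $118,000.0000/$5,300,192.00 + 0.018 = 0.022263 + 0.018 = 0.040263

4.03%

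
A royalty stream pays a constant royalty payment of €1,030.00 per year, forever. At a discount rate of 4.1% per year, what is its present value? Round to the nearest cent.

Level perpetuity: PV = C / r = €1,030.00 / 0.041 = €25,121.95

€25121.95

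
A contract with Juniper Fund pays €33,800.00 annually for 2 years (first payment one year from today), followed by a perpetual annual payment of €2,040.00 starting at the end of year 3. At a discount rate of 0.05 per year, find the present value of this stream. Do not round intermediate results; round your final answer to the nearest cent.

€99854.88

PV of 2-year annuity: €33,800.00 × [1 − (1+0.05)^−2] / 0.05 = 62848.07256
Perpetuity value at year 2: €2,040.00 / 0.05 = 40800.00000
PV of perpetuity: 40800.00000 / (1+0.05)^2 = 37006.80272
Total PV = 62848.07256 + 37006.80272 = 99854.87528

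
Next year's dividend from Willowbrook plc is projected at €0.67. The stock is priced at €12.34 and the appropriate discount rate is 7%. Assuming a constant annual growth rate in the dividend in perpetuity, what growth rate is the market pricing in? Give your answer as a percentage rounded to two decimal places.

P = D₁/(r−g) ⇒ g = r − D₁/P = 0.07 − €0.67/€12.34 = 0.015705

1.57%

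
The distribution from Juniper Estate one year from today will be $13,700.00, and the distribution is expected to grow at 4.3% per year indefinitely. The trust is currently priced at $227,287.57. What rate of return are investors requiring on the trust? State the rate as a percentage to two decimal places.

10.33%

P = D₁/(r − g) ⇒ r = D₁/P + g = $13,700.0000/$227,287.57 + 0.043 = 0.060276 + 0.043 = 0.103276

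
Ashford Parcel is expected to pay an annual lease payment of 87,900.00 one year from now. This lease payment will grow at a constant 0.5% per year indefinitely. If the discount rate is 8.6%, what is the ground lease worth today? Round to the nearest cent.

Growing perpetuity: P = D₁ / (r − g) = 87,900.0000 / (0.086 − 0.005) = 1,085,185.19

1085185.19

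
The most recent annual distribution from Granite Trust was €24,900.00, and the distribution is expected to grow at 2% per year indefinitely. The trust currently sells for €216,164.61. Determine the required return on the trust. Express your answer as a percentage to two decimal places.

13.75%

D₁ = €24,900.00 × 1.02 = €25,398.0000
P = D₁/(r − g) ⇒ r = D₁/P + g = €25,398.0000/€216,164.61 + 0.02 = 0.117494 + 0.02 = 0.137494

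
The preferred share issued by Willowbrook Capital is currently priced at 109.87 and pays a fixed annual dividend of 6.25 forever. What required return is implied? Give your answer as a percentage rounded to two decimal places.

P = C/r ⇒ r = C/P = 6.25/109.87 = 0.056885

5.69%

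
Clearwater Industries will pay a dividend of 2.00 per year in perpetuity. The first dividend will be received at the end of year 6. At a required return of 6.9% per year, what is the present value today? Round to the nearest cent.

20.76

Value at end of year 5: C / r = 2.00 / 0.069 = 28.9855
Discount to today: PV = 28.9855 / (1 + 0.069)^5 = 28.9855 / 1.396010 = 20.76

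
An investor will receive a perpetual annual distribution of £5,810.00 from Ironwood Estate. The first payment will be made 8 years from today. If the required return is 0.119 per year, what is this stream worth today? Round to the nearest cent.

Value at end of year 7: C / r = £5,810.00 / 0.119 = £48,823.5294
Discount to today: PV = £48,823.5294 / (1 + 0.119)^7 = £48,823.5294 / 2.196902 = £22,223.81

£22223.81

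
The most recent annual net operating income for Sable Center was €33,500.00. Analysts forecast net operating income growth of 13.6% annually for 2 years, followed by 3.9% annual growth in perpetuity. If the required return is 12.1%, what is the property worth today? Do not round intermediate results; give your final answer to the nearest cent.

€504255.87

D_1 = 38056.00000
D_2 = 43231.61600
Terminal value at year 2: TV = D_2×(1+g_2)/(r−g_2) = 44917.64902/0.082 = 547776.20761
P_0 = D_1/(1+r)^1 + D_2/(1+r)^2 + TV/(1+r)^2
    = 33948.26048 + 34402.51910 + 435905.08953 = 504255.86911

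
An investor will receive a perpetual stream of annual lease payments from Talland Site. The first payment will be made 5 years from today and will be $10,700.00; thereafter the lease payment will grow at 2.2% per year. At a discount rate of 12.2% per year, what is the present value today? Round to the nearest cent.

$67516.88

Value at end of year 4: C₁ / (r − g) = $10,700.00 / (0.122 − 0.022) = $107,000.0000
Discount to today: PV = $107,000.0000 / (1 + 0.122)^4 = $107,000.0000 / 1.584789 = $67,516.88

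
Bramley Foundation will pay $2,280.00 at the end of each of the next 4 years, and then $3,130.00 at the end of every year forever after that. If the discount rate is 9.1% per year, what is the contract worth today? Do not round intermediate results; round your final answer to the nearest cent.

$31647.88

PV of 4-year annuity: $2,280.00 × [1 − (1+0.091)^−4] / 0.091 = 7370.37718
Perpetuity value at year 4: $3,130.00 / 0.091 = 34395.60440
PV of perpetuity: 34395.60440 / (1+0.091)^4 = 24277.49889
Total PV = 7370.37718 + 24277.49889 = 31647.87606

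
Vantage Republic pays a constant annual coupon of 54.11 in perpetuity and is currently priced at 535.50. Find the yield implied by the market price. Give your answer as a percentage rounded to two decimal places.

10.10%

P = C/r ⇒ r = C/P = 54.11/535.50 = 0.101046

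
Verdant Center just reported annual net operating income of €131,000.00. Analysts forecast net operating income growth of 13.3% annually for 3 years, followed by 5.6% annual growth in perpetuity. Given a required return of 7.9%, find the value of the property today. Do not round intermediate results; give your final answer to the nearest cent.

€7397248.54

D_1 = 148423.00000
D_2 = 168163.25900
D_3 = 190528.97245
Terminal value at year 3: TV = D_3×(1+g_2)/(r−g_2) = 201198.59490/0.023 = 8747764.99583
P_0 = D_1/(1+r)^1 + D_2/(1+r)^2 + D_3/(1+r)^3 + TV/(1+r)^3
    = 137556.07044 + 144440.24820 + 151668.95385 + 6963583.27250 = 7397248.54498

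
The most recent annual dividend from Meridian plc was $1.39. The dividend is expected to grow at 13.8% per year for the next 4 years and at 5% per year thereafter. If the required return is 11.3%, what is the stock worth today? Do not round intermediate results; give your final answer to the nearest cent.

$31.20

D_1 = 1.58182
D_2 = 1.80011
D_3 = 2.04853
D_4 = 2.33122
Terminal value at year 4: TV = D_4×(1+g_2)/(r−g_2) = 2.44778/0.063 = 38.85372
P_0 = D_1/(1+r)^1 + D_2/(1+r)^2 + D_3/(1+r)^3 + D_4/(1+r)^4 + TV/(1+r)^4
    = 1.42122 + 1.45315 + 1.48579 + 1.51916 + 25.31931 = 31.19863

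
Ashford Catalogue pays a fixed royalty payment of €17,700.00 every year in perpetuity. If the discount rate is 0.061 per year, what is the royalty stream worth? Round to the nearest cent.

€290163.93

Level perpetuity: PV = C / r = €17,700.00 / 0.061 = €290,163.93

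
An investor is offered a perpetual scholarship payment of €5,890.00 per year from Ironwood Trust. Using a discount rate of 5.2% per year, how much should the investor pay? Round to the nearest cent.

€113269.23

Level perpetuity: PV = C / r = €5,890.00 / 0.052 = €113,269.23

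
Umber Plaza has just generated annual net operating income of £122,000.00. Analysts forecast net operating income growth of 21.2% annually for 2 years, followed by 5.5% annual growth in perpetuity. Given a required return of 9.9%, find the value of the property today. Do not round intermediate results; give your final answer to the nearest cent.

£3840623.38

D_1 = 147864.00000
D_2 = 179211.16800
Terminal value at year 2: TV = D_2×(1+g_2)/(r−g_2) = 189067.78224/0.044 = 4296995.05091
P_0 = D_1/(1+r)^1 + D_2/(1+r)^2 + TV/(1+r)^2
    = 134544.13103 + 148378.05897 + 3557701.18663 = 3840623.37662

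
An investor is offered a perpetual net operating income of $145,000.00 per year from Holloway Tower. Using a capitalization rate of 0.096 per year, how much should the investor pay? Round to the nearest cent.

$1510416.67

Level perpetuity: PV = C / r = $145,000.00 / 0.096 = $1,510,416.67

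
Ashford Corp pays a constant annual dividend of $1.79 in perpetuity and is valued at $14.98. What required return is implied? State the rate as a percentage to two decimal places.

P = C/r ⇒ r = C/P = $1.79/$14.98 = 0.119493

11.95%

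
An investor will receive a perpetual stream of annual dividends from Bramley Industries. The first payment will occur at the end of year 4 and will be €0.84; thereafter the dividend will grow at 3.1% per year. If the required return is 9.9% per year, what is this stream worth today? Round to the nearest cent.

€9.31

Value at end of year 3: C₁ / (r − g) = €0.84 / (0.099 − 0.031) = €12.3529
Discount to today: PV = €12.3529 / (1 + 0.099)^3 = €12.3529 / 1.327373 = €9.31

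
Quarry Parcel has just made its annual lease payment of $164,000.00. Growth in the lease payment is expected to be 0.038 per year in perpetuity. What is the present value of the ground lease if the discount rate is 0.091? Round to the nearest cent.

D₁ = D₀ × (1 + g) = $164,000.00 × 1.038 = $170,232.0000
Growing perpetuity: P = D₁ / (r − g) = $170,232.0000 / (0.091 − 0.038) = $3,211,924.53

$3211924.53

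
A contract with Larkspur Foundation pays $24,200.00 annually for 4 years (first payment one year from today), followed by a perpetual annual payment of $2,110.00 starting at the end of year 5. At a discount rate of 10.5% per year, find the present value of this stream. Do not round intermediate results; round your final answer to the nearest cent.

PV of 4-year annuity: $24,200.00 × [1 − (1+0.105)^−4] / 0.105 = 75887.77175
Perpetuity value at year 4: $2,110.00 / 0.105 = 20095.23810
PV of perpetuity: 20095.23810 / (1+0.105)^4 = 13478.57700
Total PV = 75887.77175 + 13478.57700 = 89366.34876

$89366.35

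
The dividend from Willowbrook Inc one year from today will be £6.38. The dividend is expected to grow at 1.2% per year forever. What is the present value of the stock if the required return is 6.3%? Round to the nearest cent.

Growing perpetuity: P = D₁ / (r − g) = £6.3800 / (0.063 − 0.012) = £125.10

£125.10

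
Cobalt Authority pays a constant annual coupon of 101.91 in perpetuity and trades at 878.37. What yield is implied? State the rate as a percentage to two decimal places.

11.60%

P = C/r ⇒ r = C/P = 101.91/878.37 = 0.116022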